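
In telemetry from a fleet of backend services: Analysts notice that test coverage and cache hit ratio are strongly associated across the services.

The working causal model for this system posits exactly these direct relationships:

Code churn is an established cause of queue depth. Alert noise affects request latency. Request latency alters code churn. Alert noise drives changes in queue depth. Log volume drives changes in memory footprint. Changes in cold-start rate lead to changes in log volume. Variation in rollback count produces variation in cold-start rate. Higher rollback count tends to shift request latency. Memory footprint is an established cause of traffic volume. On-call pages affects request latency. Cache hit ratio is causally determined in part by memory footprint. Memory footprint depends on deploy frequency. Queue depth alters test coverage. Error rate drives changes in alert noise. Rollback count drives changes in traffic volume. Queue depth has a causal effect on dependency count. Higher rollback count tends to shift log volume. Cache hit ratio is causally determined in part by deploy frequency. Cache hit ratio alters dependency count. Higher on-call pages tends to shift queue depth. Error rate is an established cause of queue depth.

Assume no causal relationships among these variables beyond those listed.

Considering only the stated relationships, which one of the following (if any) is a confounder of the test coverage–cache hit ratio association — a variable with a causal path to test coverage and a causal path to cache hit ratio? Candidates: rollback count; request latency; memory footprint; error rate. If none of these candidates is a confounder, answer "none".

Rollback count causes test coverage (rollback count → request latency → code churn → queue depth → test coverage) and also causes cache hit ratio (rollback count → log volume → memory footprint → cache hit ratio); it is a common cause of both.
Each of the other candidates lacks a causal path to at least one of test coverage and cache hit ratio, so they do not confound the relationship.

rollback count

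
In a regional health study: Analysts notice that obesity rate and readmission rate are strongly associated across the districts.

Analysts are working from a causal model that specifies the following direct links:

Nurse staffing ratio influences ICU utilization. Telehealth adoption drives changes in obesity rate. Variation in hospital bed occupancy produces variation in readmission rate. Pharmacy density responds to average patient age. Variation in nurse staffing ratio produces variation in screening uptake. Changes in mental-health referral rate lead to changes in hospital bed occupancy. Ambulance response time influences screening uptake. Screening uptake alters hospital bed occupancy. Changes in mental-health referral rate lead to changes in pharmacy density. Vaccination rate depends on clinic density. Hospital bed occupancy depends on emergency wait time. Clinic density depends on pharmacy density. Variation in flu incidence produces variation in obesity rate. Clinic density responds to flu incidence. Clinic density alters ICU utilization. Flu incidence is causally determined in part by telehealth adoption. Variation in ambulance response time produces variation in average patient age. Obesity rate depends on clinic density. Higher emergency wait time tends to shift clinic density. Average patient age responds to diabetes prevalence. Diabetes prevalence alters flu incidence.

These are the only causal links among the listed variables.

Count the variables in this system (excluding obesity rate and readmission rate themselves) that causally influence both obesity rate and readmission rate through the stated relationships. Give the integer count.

3

The common causes are: ambulance response time (to obesity rate via ambulance response time → average patient age → pharmacy density → clinic density → obesity rate; to readmission rate via ambulance response time → screening uptake → hospital bed occupancy → readmission rate); emergency wait time (to obesity rate via emergency wait time → clinic density → obesity rate; to readmission rate via emergency wait time → hospital bed occupancy → readmission rate); mental-health referral rate (to obesity rate via mental-health referral rate → pharmacy density → clinic density → obesity rate; to readmission rate via mental-health referral rate → hospital bed occupancy → readmission rate).
Every other variable lacks a causal path to at least one of obesity rate and readmission rate.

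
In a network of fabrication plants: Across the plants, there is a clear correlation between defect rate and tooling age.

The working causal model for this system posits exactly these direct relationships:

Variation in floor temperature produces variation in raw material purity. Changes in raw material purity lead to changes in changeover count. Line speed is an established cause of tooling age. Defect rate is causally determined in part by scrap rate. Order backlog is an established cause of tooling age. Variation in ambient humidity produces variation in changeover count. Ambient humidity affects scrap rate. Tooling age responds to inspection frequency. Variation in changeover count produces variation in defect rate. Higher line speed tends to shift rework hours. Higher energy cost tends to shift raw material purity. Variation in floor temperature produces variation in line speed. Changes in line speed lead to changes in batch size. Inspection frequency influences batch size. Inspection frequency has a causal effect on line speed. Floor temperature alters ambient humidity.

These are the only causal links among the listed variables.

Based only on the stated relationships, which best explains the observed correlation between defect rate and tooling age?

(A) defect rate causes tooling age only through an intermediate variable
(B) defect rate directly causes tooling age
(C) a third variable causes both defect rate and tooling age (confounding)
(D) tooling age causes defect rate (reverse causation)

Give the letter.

Floor temperature causes defect rate (floor temperature → raw material purity → changeover count → defect rate) and tooling age (floor temperature → line speed → tooling age) — a common cause creating the correlation.
There is no stated path from defect rate to tooling age or from tooling age to defect rate, so neither direct nor reverse causation applies.

C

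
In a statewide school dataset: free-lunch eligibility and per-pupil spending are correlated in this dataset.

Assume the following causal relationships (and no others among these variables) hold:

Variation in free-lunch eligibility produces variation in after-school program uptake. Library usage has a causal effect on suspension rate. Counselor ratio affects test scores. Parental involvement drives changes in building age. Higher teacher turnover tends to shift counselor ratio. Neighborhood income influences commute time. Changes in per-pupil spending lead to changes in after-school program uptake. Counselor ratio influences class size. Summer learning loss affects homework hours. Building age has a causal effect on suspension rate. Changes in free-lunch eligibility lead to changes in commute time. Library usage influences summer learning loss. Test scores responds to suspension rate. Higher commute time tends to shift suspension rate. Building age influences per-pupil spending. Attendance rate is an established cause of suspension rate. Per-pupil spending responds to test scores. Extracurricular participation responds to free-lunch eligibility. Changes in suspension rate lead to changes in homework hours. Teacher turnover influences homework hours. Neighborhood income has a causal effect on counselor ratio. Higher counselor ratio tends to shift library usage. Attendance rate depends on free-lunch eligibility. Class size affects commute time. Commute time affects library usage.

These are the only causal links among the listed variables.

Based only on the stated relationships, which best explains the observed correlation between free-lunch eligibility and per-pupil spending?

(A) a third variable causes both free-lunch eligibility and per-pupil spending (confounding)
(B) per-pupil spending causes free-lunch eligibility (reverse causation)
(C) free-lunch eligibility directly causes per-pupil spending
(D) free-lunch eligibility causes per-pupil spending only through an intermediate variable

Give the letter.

D

Free-lunch eligibility reaches per-pupil spending through free-lunch eligibility → commute time → suspension rate → test scores → per-pupil spending — an indirect causal chain with no direct free-lunch eligibility → per-pupil spending link. No variable causes both free-lunch eligibility and per-pupil spending, so confounding is ruled out; the effect is mediated.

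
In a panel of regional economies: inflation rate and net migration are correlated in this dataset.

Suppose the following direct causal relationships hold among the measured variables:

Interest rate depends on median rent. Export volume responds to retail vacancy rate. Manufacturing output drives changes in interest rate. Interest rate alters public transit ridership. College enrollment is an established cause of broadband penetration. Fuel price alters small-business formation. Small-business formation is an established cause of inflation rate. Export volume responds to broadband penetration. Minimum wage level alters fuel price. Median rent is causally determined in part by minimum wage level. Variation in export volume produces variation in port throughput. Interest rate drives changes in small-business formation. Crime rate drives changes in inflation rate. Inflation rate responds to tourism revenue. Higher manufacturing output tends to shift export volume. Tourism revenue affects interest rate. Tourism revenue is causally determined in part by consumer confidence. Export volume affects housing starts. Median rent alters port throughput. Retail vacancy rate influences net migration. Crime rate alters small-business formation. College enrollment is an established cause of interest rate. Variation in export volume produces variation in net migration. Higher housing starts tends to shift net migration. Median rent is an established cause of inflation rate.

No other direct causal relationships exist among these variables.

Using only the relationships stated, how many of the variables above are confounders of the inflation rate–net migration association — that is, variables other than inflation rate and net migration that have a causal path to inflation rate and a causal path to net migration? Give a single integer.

The common causes are: college enrollment (to inflation rate via college enrollment → interest rate → small-business formation → inflation rate; to net migration via college enrollment → broadband penetration → export volume → net migration); manufacturing output (to inflation rate via manufacturing output → interest rate → small-business formation → inflation rate; to net migration via manufacturing output → export volume → net migration).
Every other variable lacks a causal path to at least one of inflation rate and net migration.

2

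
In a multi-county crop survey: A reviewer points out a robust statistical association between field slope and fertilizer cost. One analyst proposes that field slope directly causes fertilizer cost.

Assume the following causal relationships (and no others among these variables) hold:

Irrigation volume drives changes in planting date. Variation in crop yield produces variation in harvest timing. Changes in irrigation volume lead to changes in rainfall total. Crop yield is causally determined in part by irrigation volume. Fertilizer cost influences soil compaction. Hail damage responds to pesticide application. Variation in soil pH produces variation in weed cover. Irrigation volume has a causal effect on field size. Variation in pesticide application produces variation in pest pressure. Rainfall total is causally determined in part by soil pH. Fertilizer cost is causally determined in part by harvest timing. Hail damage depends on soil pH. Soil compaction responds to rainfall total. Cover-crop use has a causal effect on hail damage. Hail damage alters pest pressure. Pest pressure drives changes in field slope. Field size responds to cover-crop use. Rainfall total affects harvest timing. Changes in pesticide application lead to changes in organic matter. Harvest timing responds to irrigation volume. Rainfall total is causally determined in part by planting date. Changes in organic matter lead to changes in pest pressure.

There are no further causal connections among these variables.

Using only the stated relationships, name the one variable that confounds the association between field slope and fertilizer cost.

Soil pH has a causal path to field slope (soil pH → hail damage → pest pressure → field slope) and a separate causal path to fertilizer cost (soil pH → rainfall total → harvest timing → fertilizer cost), so it is a common cause of both.
No stated relationship gives field slope a causal route to fertilizer cost, so the correlation is explained by the shared upstream cause rather than a direct effect.

soil pH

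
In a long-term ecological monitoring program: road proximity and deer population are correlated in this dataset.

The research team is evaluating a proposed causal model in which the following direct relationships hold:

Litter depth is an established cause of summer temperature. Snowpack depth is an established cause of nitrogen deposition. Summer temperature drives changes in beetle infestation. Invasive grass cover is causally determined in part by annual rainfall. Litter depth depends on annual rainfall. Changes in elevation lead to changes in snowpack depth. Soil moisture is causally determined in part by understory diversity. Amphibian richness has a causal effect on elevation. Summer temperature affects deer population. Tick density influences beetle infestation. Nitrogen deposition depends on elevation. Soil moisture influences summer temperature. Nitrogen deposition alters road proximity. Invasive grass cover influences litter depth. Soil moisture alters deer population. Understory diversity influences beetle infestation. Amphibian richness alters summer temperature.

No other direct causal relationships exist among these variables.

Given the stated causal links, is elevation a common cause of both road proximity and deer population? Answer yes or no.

Elevation has no stated causal path to deer population. A confounder must cause both variables, so elevation does not qualify.

no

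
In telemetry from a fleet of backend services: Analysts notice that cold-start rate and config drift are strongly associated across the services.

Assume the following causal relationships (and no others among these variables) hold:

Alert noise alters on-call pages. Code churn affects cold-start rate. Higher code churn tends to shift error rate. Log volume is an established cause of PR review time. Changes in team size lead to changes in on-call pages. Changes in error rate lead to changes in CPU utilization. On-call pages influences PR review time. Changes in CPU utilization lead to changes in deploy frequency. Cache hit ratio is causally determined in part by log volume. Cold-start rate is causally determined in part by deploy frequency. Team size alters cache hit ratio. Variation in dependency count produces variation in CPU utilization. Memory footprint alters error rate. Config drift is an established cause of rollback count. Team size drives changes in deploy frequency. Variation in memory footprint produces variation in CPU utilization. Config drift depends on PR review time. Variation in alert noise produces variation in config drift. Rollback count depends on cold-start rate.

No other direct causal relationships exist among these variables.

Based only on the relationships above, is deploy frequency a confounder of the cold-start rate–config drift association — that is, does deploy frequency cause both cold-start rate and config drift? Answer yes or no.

no

Deploy frequency has no stated causal path to config drift. A confounder must cause both variables, so deploy frequency does not qualify.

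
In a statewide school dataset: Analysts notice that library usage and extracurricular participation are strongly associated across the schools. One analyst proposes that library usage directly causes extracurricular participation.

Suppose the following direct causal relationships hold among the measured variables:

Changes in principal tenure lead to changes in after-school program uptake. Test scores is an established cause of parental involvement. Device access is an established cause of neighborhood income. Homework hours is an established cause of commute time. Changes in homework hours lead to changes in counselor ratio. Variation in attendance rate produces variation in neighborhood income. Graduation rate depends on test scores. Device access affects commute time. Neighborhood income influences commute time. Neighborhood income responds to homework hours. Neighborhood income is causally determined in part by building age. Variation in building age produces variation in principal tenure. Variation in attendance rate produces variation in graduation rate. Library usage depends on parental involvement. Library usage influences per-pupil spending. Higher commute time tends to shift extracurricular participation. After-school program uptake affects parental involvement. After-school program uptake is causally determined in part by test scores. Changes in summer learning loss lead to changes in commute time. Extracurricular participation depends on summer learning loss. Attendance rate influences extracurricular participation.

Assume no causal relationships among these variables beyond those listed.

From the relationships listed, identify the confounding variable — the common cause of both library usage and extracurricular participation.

Building age has a causal path to library usage (building age → principal tenure → after-school program uptake → parental involvement → library usage) and a separate causal path to extracurricular participation (building age → neighborhood income → commute time → extracurricular participation), so it is a common cause of both.
No stated relationship gives library usage a causal route to extracurricular participation, so the correlation is explained by the shared upstream cause rather than a direct effect.

building age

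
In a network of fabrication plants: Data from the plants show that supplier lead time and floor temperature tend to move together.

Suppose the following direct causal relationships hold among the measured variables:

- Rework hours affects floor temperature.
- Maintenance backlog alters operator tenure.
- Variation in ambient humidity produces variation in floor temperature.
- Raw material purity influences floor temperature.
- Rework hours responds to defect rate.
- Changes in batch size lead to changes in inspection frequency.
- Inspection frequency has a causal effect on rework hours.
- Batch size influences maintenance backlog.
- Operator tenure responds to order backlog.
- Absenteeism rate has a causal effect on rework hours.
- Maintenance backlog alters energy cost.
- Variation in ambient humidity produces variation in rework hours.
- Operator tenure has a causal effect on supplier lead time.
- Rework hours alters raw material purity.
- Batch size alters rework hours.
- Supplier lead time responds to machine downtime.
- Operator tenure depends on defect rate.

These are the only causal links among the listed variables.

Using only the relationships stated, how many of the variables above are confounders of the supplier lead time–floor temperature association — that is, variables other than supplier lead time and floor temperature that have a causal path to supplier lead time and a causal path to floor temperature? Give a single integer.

2

The common causes are: batch size (to supplier lead time via batch size → maintenance backlog → operator tenure → supplier lead time; to floor temperature via batch size → rework hours → floor temperature); defect rate (to supplier lead time via defect rate → operator tenure → supplier lead time; to floor temperature via defect rate → rework hours → floor temperature).
Every other variable lacks a causal path to at least one of supplier lead time and floor temperature.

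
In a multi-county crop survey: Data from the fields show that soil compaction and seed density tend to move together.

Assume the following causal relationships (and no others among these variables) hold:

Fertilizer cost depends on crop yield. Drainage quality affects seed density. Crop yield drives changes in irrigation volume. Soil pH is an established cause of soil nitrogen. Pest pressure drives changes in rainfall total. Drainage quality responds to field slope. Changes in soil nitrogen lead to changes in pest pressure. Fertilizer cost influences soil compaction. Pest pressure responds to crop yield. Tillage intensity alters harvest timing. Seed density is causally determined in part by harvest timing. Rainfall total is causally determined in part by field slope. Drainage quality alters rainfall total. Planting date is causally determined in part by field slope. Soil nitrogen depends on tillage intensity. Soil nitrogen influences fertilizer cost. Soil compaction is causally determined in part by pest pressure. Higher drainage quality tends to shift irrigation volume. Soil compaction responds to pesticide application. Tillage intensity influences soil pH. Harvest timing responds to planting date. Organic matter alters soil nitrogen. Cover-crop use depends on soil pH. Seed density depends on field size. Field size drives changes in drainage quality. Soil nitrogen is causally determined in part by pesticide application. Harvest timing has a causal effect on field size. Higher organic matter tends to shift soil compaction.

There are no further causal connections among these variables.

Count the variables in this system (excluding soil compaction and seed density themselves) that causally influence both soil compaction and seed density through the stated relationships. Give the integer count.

1

The common causes are: tillage intensity (to soil compaction via tillage intensity → soil nitrogen → fertilizer cost → soil compaction; to seed density via tillage intensity → harvest timing → seed density).
Every other variable lacks a causal path to at least one of soil compaction and seed density.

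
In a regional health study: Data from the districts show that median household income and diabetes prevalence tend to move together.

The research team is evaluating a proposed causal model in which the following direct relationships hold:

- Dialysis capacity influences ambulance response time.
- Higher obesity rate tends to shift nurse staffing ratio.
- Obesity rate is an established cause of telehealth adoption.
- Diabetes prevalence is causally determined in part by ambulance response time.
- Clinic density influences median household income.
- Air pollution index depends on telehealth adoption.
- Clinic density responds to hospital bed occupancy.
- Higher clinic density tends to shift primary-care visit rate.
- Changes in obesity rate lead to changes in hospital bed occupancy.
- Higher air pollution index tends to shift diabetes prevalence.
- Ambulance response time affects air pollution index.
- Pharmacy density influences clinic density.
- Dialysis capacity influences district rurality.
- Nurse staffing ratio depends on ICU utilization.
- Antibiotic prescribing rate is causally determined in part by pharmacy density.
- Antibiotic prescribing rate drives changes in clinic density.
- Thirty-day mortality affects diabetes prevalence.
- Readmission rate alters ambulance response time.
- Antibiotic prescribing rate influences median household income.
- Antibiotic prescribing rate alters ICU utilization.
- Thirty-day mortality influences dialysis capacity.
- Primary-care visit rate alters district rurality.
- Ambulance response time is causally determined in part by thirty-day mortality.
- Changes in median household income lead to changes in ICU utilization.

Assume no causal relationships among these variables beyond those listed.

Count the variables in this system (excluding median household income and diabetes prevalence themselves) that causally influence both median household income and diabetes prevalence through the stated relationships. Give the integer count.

The common causes are: obesity rate (to median household income via obesity rate → hospital bed occupancy → clinic density → median household income; to diabetes prevalence via obesity rate → telehealth adoption → air pollution index → diabetes prevalence).
Every other variable lacks a causal path to at least one of median household income and diabetes prevalence.

1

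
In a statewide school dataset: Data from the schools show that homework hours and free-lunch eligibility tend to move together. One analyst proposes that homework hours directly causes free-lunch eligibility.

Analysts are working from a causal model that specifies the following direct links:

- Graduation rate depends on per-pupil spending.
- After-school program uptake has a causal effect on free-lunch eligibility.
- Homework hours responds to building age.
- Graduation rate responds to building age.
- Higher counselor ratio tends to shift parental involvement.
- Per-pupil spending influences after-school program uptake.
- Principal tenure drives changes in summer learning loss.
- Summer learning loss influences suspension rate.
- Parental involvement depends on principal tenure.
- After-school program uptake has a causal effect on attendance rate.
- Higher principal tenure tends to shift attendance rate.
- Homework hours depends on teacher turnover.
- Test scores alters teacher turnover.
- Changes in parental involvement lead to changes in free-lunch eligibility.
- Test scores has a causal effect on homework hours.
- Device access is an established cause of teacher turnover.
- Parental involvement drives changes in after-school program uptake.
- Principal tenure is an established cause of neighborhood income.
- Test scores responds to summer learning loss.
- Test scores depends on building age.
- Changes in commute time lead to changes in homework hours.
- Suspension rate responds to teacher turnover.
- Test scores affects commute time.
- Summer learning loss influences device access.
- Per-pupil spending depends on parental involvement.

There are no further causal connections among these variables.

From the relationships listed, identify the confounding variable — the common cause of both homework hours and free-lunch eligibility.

principal tenure

Principal tenure has a causal path to homework hours (principal tenure → summer learning loss → test scores → homework hours) and a separate causal path to free-lunch eligibility (principal tenure → parental involvement → free-lunch eligibility), so it is a common cause of both.
No stated relationship gives homework hours a causal route to free-lunch eligibility, so the correlation is explained by the shared upstream cause rather than a direct effect.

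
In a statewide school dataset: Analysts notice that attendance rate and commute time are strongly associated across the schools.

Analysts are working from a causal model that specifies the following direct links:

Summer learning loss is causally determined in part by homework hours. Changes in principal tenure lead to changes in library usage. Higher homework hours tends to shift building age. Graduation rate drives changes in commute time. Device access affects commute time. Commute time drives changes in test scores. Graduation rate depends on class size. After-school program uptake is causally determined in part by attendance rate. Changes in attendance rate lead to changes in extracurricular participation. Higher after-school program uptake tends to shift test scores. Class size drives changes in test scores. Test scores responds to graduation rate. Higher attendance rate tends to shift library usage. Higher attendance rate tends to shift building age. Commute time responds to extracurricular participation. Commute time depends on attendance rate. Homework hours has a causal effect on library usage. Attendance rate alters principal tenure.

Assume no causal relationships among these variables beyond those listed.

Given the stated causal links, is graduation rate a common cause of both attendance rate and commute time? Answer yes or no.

no

Graduation rate has no stated causal path to attendance rate. A confounder must cause both variables, so graduation rate does not qualify.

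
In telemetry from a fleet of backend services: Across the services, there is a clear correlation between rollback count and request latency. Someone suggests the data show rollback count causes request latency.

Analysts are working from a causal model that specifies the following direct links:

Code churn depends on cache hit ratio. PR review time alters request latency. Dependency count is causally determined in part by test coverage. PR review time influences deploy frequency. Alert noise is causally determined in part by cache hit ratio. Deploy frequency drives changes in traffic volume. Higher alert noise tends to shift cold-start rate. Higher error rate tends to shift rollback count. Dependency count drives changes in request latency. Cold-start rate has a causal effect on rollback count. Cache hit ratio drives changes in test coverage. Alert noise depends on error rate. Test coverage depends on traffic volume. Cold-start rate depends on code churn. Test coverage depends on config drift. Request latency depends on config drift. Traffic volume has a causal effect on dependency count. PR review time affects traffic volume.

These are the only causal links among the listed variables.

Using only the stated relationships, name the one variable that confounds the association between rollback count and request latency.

Cache hit ratio has a causal path to rollback count (cache hit ratio → code churn → cold-start rate → rollback count) and a separate causal path to request latency (cache hit ratio → test coverage → dependency count → request latency), so it is a common cause of both.
No stated relationship gives rollback count a causal route to request latency, so the correlation is explained by the shared upstream cause rather than a direct effect.

cache hit ratio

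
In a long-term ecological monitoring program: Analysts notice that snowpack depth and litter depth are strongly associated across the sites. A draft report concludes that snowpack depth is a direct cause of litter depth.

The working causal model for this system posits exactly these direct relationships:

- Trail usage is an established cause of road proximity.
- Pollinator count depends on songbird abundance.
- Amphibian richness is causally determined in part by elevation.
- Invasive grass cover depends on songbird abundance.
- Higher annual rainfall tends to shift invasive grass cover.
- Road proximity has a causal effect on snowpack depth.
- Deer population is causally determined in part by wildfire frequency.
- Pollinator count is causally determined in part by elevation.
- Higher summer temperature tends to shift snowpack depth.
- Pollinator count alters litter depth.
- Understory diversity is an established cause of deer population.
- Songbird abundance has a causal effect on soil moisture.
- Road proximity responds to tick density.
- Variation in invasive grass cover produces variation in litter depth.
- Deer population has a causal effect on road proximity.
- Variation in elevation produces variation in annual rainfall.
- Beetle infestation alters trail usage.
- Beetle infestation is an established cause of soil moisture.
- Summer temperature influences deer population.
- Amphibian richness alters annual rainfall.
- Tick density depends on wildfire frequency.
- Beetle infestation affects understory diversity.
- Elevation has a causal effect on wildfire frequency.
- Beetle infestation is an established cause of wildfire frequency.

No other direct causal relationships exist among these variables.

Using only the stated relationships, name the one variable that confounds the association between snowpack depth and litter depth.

elevation

Elevation has a causal path to snowpack depth (elevation → wildfire frequency → tick density → road proximity → snowpack depth) and a separate causal path to litter depth (elevation → pollinator count → litter depth), so it is a common cause of both.
No stated relationship gives snowpack depth a causal route to litter depth, so the correlation is explained by the shared upstream cause rather than a direct effect.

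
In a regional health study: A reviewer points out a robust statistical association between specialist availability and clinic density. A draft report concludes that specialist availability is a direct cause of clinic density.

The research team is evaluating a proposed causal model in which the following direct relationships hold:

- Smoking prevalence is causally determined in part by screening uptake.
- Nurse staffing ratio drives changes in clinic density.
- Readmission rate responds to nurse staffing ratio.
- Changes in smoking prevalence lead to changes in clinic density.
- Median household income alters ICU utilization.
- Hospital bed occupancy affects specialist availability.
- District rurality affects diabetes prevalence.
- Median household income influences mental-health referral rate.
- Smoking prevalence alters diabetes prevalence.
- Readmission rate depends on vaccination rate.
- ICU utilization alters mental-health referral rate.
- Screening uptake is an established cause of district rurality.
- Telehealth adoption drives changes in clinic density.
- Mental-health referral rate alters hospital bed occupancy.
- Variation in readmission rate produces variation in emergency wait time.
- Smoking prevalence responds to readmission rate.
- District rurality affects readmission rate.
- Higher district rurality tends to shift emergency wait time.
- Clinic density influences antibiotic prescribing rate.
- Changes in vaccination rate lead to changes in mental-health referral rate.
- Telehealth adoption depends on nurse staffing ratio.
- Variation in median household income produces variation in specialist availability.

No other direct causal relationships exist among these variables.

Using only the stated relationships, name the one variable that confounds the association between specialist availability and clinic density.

vaccination rate

Vaccination rate has a causal path to specialist availability (vaccination rate → mental-health referral rate → hospital bed occupancy → specialist availability) and a separate causal path to clinic density (vaccination rate → readmission rate → smoking prevalence → clinic density), so it is a common cause of both.
No stated relationship gives specialist availability a causal route to clinic density, so the correlation is explained by the shared upstream cause rather than a direct effect.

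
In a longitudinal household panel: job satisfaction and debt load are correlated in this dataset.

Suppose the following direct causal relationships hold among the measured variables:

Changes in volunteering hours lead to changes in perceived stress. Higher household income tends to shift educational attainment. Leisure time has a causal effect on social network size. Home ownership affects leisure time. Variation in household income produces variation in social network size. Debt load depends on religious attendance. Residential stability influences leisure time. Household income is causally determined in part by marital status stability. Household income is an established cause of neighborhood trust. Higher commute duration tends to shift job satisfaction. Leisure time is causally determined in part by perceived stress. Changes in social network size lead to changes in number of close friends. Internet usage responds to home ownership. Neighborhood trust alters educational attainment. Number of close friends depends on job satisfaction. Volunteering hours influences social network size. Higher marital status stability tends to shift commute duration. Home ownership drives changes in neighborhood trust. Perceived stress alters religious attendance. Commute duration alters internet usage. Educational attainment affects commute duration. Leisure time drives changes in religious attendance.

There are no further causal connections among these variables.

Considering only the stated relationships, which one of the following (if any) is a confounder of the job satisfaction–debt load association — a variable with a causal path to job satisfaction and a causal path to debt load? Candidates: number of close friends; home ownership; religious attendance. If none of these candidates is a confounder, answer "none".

home ownership

Home ownership causes job satisfaction (home ownership → neighborhood trust → educational attainment → commute duration → job satisfaction) and also causes debt load (home ownership → leisure time → religious attendance → debt load); it is a common cause of both.
Each of the other candidates lacks a causal path to at least one of job satisfaction and debt load, so they do not confound the relationship.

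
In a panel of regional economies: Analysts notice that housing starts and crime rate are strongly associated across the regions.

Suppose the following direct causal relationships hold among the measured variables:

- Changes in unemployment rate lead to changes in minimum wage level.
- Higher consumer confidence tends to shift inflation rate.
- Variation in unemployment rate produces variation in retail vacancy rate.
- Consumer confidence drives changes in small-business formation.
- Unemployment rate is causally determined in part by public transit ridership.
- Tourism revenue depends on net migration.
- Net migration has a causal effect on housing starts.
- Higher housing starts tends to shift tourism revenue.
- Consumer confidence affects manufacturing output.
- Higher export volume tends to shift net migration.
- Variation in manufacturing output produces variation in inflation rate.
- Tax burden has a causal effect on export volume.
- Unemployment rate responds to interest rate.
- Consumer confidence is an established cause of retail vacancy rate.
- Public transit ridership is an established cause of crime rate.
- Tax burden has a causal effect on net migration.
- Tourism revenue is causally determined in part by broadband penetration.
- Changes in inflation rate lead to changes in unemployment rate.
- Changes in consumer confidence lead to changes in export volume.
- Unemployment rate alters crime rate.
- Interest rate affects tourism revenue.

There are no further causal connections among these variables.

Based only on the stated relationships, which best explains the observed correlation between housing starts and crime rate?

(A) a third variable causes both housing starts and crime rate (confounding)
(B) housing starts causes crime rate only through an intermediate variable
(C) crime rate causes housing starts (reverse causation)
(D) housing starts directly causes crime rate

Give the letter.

A

Consumer confidence causes housing starts (consumer confidence → export volume → net migration → housing starts) and crime rate (consumer confidence → inflation rate → unemployment rate → crime rate) — a common cause creating the correlation.
There is no stated path from housing starts to crime rate or from crime rate to housing starts, so neither direct nor reverse causation applies.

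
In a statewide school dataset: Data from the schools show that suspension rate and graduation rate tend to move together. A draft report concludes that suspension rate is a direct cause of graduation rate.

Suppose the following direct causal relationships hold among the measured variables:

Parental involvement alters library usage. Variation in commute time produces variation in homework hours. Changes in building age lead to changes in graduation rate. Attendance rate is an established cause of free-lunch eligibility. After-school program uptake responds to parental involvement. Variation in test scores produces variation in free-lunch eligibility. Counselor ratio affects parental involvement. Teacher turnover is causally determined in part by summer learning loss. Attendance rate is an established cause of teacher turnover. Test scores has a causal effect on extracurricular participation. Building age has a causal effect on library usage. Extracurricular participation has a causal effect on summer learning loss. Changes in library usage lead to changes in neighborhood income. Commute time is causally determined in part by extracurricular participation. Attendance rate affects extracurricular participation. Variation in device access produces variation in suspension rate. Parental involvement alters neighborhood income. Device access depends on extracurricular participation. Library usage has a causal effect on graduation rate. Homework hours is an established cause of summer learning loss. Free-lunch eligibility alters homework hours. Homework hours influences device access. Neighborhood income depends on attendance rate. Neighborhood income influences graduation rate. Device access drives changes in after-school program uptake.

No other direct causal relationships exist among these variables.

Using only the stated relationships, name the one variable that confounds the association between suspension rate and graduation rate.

attendance rate

Attendance rate has a causal path to suspension rate (attendance rate → extracurricular participation → device access → suspension rate) and a separate causal path to graduation rate (attendance rate → neighborhood income → graduation rate), so it is a common cause of both.
No stated relationship gives suspension rate a causal route to graduation rate, so the correlation is explained by the shared upstream cause rather than a direct effect.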